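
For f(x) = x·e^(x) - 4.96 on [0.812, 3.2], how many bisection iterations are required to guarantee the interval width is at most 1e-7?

25

Initial width b − a = 3.2 − 0.812 = 2.388000.
After n steps the width is (b−a)/2^n; need (b−a)/2^n ≤ 1e-7.
So n ≥ log₂(2.388000/1e-7) = log₂(23880000.0000) ≈ 24.5093.
Hence n = 25.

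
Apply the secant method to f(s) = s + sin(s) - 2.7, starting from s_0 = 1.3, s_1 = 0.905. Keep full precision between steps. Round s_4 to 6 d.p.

f(s_0) = -0.436442, f(s_1) = -1.008575
s_2 = 0.905000 - (-1.008575)·(0.905000 - 1.300000)/(-1.008575 - (-0.436442)) = 1.601319; f(s_2) = -0.099147
s_3 = 1.601319 - (-0.099147)·(1.601319 - 0.905000)/(-0.099147 - (-1.008575)) = 1.677232; f(s_3) = -0.028427
s_4 = 1.677232 - (-0.028427)·(1.677232 - 1.601319)/(-0.028427 - (-0.099147)) = 1.707746; f(s_4) = -0.001617

1.707746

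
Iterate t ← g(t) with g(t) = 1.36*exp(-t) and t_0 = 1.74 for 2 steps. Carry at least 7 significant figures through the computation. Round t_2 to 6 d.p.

1.071197

t_1 = g(1.740000) = 0.238708
t_2 = g(0.238708) = 1.071197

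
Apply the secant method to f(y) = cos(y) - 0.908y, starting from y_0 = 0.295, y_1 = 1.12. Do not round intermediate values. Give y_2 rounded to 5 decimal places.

f(y_0) = 0.688942, f(y_1) = -0.581278
y_2 = 1.120000 - (-0.581278)·(1.120000 - 0.295000)/(-0.581278 - (0.688942)) = 0.742464; f(y_2) = 0.062648

0.74246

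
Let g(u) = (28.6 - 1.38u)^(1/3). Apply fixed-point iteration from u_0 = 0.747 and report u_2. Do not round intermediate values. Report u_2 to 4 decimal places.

u_1 = g(0.747000) = 3.020933
u_2 = g(3.020933) = 2.901668

2.9017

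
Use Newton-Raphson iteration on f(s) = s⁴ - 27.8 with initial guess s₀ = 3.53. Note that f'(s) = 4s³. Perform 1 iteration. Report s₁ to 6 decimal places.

s_0 = 3.530000: f = 127.474029, f' = 175.947908 → s_1 = 3.530000 - (127.474029)/(175.947908) = 2.805501

2.805501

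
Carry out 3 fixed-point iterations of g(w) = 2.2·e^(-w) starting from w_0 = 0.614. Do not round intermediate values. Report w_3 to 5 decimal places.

w_1 = g(0.614000) = 1.190600
w_2 = g(1.190600) = 0.668885
w_3 = g(0.668885) = 1.127014

1.12701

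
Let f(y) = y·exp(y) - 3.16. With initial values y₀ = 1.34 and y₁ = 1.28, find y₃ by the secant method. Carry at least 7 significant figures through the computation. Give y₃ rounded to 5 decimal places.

1.08156

f(y_0) = 1.957518, f(y_1) = 1.443699
y_2 = 1.280000 - (1.443699)·(1.280000 - 1.340000)/(1.443699 - (1.957518)) = 1.111416; f(y_2) = 0.217211
y_3 = 1.111416 - (0.217211)·(1.111416 - 1.280000)/(0.217211 - (1.443699)) = 1.081559; f(y_3) = 0.029816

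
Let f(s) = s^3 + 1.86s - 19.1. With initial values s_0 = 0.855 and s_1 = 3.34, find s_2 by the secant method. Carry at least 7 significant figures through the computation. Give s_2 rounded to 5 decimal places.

1.87201

Secant update: s_(k+1) = s_k − f(s_k)·(s_k − s_(k-1))/(f(s_k) − f(s_(k-1))).
f(s_0) = -16.884674, f(s_1) = 24.372104
s_2 = 3.340000 - (24.372104)·(3.340000 - 0.855000)/(24.372104 - (-16.884674)) = 1.872007; f(s_2) = -9.057792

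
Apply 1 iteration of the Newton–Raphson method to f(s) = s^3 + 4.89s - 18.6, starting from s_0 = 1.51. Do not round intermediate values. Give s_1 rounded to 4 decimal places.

2.1727

Newton update: s ← s − f(s)/f'(s).
f'(s) = 3s^2 + 4.89
s_0 = 1.510000: f = -7.773149, f' = 11.730300 → s_1 = 1.510000 - (-7.773149)/(11.730300) = 2.172656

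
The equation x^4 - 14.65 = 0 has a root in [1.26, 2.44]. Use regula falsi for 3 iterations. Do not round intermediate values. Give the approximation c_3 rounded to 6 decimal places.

f(1.260000) = -12.129526, f(2.440000) = 20.795353
step 1: c = 1.694712, f(c) = -6.401335 < 0 → new bracket [1.694712, 2.440000]
step 2: c = 1.870132, f(c) = -2.418241 < 0 → new bracket [1.870132, 2.440000]
step 3: c = 1.929497, f(c) = -0.789579 < 0 → new bracket [1.929497, 2.440000]

1.929497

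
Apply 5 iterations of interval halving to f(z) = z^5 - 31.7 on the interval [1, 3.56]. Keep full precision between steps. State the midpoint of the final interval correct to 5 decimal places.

f(1.000000) = -30.700000, f(3.560000) = 540.107688 (opposite signs)
step 1: m = 2.280000, f(m) = 29.913267 > 0 → root in [1.000000, 2.280000]
step 2: m = 1.640000, f(m) = -19.836325 < 0 → root in [1.640000, 2.280000]
step 3: m = 1.960000, f(m) = -2.774535 < 0 → root in [1.960000, 2.280000]
step 4: m = 2.120000, f(m) = 11.123218 > 0 → root in [1.960000, 2.120000]
step 5: m = 2.040000, f(m) = 3.630586 > 0 → root in [1.960000, 2.040000]
Midpoint of [1.960000, 2.040000] = 2.000000

2.00000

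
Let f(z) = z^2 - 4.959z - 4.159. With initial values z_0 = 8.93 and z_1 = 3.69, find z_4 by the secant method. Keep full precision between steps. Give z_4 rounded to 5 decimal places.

5.62377

Secant update: z_(k+1) = z_k − f(z_k)·(z_k − z_(k-1))/(f(z_k) − f(z_(k-1))).
f(z_0) = 31.302030, f(z_1) = -8.841610
z_2 = 3.690000 - (-8.841610)·(3.690000 - 8.930000)/(-8.841610 - (31.302030)) = 4.844107; f(z_2) = -4.715556
z_3 = 4.844107 - (-4.715556)·(4.844107 - 3.690000)/(-4.715556 - (-8.841610)) = 6.163104; f(z_3) = 3.262018
z_4 = 6.163104 - (3.262018)·(6.163104 - 4.844107)/(3.262018 - (-4.715556)) = 5.623768; f(z_4) = -0.420499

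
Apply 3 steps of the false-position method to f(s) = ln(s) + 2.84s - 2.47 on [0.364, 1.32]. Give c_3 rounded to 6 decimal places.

0.905595

f(0.364000) = -2.446841, f(1.320000) = 1.556432
step 1: c = 0.948317, f(c) = 0.170154 > 0 → new bracket [0.364000, 0.948317]
step 2: c = 0.910325, f(c) = 0.021371 > 0 → new bracket [0.364000, 0.910325]
step 3: c = 0.905595, f(c) = 0.002727 > 0 → new bracket [0.364000, 0.905595]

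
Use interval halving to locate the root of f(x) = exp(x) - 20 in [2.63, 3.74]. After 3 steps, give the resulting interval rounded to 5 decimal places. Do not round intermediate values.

[2.90750, 3.04625]

f(2.630000) = -6.126230, f(3.740000) = 22.097990 (opposite signs)
step 1: m = 3.185000, f(m) = 4.167288 > 0 → root in [2.630000, 3.185000]
step 2: m = 2.907500, f(m) = -1.689036 < 0 → root in [2.907500, 3.185000]
step 3: m = 3.046250, f(m) = 1.036310 > 0 → root in [2.907500, 3.046250]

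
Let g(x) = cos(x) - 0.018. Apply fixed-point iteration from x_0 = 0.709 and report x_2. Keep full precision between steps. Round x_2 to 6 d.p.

x_1 = g(0.709000) = 0.741013
x_2 = g(0.741013) = 0.719785

0.719785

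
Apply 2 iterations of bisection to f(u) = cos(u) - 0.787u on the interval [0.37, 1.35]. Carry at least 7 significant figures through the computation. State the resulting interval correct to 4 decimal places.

[0.6150, 0.8600]

f(0.370000) = 0.641137, f(1.350000) = -0.843443 (opposite signs)
step 1: m = 0.860000, f(m) = -0.024383 < 0 → root in [0.370000, 0.860000]
step 2: m = 0.615000, f(m) = 0.332768 > 0 → root in [0.615000, 0.860000]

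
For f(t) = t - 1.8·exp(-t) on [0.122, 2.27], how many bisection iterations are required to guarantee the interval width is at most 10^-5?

Initial width b − a = 2.27 − 0.122 = 2.148000.
After n steps the width is (b−a)/2^n; need (b−a)/2^n ≤ 10^-5.
So n ≥ log₂(2.148000/10^-5) = log₂(214800.0000) ≈ 17.7126.
Hence n = 18.

18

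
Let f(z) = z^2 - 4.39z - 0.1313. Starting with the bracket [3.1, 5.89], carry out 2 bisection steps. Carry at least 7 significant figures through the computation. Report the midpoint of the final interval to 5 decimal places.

4.14625

f(3.100000) = -4.130300, f(5.890000) = 8.703700 (opposite signs)
step 1: m = 4.495000, f(m) = 0.340675 > 0 → root in [3.100000, 4.495000]
step 2: m = 3.797500, f(m) = -2.381319 < 0 → root in [3.797500, 4.495000]
Midpoint of [3.797500, 4.495000] = 4.146250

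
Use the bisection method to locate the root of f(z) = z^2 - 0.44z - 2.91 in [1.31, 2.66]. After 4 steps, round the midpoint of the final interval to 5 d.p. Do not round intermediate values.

f(1.310000) = -1.770300, f(2.660000) = 2.995200 (opposite signs)
step 1: m = 1.985000, f(m) = 0.156825 > 0 → root in [1.310000, 1.985000]
step 2: m = 1.647500, f(m) = -0.920644 < 0 → root in [1.647500, 1.985000]
step 3: m = 1.816250, f(m) = -0.410386 < 0 → root in [1.816250, 1.985000]
step 4: m = 1.900625, f(m) = -0.133900 < 0 → root in [1.900625, 1.985000]
Midpoint of [1.900625, 1.985000] = 1.942813

1.94281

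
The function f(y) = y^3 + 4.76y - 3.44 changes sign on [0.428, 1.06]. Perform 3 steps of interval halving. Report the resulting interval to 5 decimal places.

f(0.428000) = -1.324317, f(1.060000) = 2.796616 (opposite signs)
step 1: m = 0.744000, f(m) = 0.513271 > 0 → root in [0.428000, 0.744000]
step 2: m = 0.586000, f(m) = -0.449410 < 0 → root in [0.586000, 0.744000]
step 3: m = 0.665000, f(m) = 0.019480 > 0 → root in [0.586000, 0.665000]

[0.58600, 0.66500]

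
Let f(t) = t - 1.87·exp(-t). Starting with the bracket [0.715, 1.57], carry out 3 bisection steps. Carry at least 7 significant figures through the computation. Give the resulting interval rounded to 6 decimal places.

f(0.715000) = -0.199789, f(1.570000) = 1.180956 (opposite signs)
step 1: m = 1.142500, f(m) = 0.545932 > 0 → root in [0.715000, 1.142500]
step 2: m = 0.928750, f(m) = 0.190012 > 0 → root in [0.715000, 0.928750]
step 3: m = 0.821875, f(m) = -0.000189 < 0 → root in [0.821875, 0.928750]

[0.821875, 0.928750]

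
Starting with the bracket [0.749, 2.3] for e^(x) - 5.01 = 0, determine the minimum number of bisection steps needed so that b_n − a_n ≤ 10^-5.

Initial width b − a = 2.3 − 0.749 = 1.551000.
After n steps the width is (b−a)/2^n; need (b−a)/2^n ≤ 10^-5.
So n ≥ log₂(1.551000/10^-5) = log₂(155100.0000) ≈ 17.2428.
Hence n = 18.

18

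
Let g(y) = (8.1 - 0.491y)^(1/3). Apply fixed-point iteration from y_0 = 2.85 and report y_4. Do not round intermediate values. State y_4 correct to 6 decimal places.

y_1 = g(2.850000) = 1.885265
y_2 = g(1.885265) = 1.928682
y_3 = g(1.928682) = 1.926769
y_4 = g(1.926769) = 1.926854

1.926854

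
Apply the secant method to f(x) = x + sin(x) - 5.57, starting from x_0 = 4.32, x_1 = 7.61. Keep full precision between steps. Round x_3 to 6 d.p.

5.934193

f(x_0) = -2.173998, f(x_1) = 3.010384
x_2 = 7.610000 - (3.010384)·(7.610000 - 4.320000)/(3.010384 - (-2.173998)) = 5.699616; f(x_2) = -0.421391
x_3 = 5.699616 - (-0.421391)·(5.699616 - 7.610000)/(-0.421391 - (3.010384)) = 5.934193; f(x_3) = 0.022243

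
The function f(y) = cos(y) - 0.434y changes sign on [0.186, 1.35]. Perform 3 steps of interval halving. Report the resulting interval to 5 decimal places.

[1.05900, 1.20450]

f(0.186000) = 0.902028, f(1.350000) = -0.366893 (opposite signs)
step 1: m = 0.768000, f(m) = 0.385990 > 0 → root in [0.768000, 1.350000]
step 2: m = 1.059000, f(m) = 0.030138 > 0 → root in [1.059000, 1.350000]
step 3: m = 1.204500, f(m) = -0.164593 < 0 → root in [1.059000, 1.204500]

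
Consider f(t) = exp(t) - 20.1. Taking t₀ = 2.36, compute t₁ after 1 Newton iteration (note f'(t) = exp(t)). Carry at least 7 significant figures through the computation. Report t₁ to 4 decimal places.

3.2578

Newton update: t ← t − f(t)/f'(t).
t_0 = 2.360000: f = -9.509049, f' = 10.590951 → t_1 = 2.360000 - (-9.509049)/(10.590951) = 3.257846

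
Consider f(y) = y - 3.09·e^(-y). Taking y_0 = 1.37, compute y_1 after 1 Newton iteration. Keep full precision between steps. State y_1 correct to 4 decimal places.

1.0424

f'(y) = 1 + 3.09·e^(-y)
y_0 = 1.370000: f = 0.584809, f' = 1.785191 → y_1 = 1.370000 - (0.584809)/(1.785191) = 1.042411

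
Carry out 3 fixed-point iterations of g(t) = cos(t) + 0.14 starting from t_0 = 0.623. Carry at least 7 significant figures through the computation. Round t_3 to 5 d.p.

0.89184

t_1 = g(0.623000) = 0.952132
t_2 = g(0.952132) = 0.719948
t_3 = g(0.719948) = 0.891840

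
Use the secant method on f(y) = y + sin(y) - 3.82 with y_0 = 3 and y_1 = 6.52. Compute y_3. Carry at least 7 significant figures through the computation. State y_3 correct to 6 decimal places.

4.183155

Secant update: y_(k+1) = y_k − f(y_k)·(y_k − y_(k-1))/(f(y_k) − f(y_(k-1))).
f(y_0) = -0.678880, f(y_1) = 2.934607
y_2 = 6.520000 - (2.934607)·(6.520000 - 3.000000)/(2.934607 - (-0.678880)) = 3.661316; f(y_2) = -0.655324
y_3 = 3.661316 - (-0.655324)·(3.661316 - 6.520000)/(-0.655324 - (2.934607)) = 4.183155; f(y_3) = -0.500039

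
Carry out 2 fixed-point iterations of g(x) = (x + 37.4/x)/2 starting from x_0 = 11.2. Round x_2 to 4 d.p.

6.2072

x_1 = g(11.200000) = 7.269643
x_2 = g(7.269643) = 6.207162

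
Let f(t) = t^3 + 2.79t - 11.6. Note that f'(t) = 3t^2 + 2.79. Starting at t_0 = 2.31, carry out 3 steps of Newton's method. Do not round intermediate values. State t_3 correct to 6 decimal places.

1.858158

t_0 = 2.310000: f = 7.171291, f' = 18.798300 → t_1 = 2.310000 - (7.171291)/(18.798300) = 1.928514
t_1 = 1.928514: f = 0.953016, f' = 13.947497 → t_2 = 1.928514 - (0.953016)/(13.947497) = 1.860185
t_2 = 1.860185: f = 0.026693, f' = 13.170865 → t_3 = 1.860185 - (0.026693)/(13.170865) = 1.858158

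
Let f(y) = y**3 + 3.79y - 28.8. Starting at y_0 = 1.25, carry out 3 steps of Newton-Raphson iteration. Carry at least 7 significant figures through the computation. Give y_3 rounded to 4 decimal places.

2.6831

f'(y) = 3y**2 + 3.79
y_0 = 1.250000: f = -22.109375, f' = 8.477500 → y_1 = 1.250000 - (-22.109375)/(8.477500) = 3.858006
y_1 = 3.858006: f = 43.245239, f' = 48.442642 → y_2 = 3.858006 - (43.245239)/(48.442642) = 2.965296
y_2 = 2.965296: f = 8.512271, f' = 30.168947 → y_3 = 2.965296 - (8.512271)/(30.168947) = 2.683143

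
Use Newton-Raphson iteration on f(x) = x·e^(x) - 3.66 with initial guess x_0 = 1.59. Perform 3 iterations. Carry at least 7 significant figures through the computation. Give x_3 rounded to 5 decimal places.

1.15417

Newton update: x ← x − f(x)/f'(x).
f'(x) = (x + 1)·e^(x)
x_0 = 1.590000: f = 4.136961, f' = 12.700710 → x_1 = 1.590000 - (4.136961)/(12.700710) = 1.264273
x_1 = 1.264273: f = 0.816183, f' = 8.016702 → x_2 = 1.264273 - (0.816183)/(8.016702) = 1.162463
x_2 = 1.162463: f = 0.057323, f' = 6.915123 → x_3 = 1.162463 - (0.057323)/(6.915123) = 1.154173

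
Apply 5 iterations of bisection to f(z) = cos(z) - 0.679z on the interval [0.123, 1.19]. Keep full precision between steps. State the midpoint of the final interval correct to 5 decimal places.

f(0.123000) = 0.908928, f(1.190000) = -0.436350 (opposite signs)
step 1: m = 0.656500, f(m) = 0.346370 > 0 → root in [0.656500, 1.190000]
step 2: m = 0.923250, f(m) = -0.023655 < 0 → root in [0.656500, 0.923250]
step 3: m = 0.789875, f(m) = 0.167609 > 0 → root in [0.789875, 0.923250]
step 4: m = 0.856562, f(m) = 0.073433 > 0 → root in [0.856562, 0.923250]
step 5: m = 0.889906, f(m) = 0.025239 > 0 → root in [0.889906, 0.923250]
Midpoint of [0.889906, 0.923250] = 0.906578

0.90658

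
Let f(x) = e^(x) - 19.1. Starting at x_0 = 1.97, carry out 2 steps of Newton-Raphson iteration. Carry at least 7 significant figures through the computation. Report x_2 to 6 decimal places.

3.138252

Newton update: x ← x − f(x)/f'(x).
f'(x) = e^(x)
x_0 = 1.970000: f = -11.929324, f' = 7.170676 → x_1 = 1.970000 - (-11.929324)/(7.170676) = 3.633626
x_1 = 3.633626: f = 18.749810, f' = 37.849810 → x_2 = 3.633626 - (18.749810)/(37.849810) = 3.138252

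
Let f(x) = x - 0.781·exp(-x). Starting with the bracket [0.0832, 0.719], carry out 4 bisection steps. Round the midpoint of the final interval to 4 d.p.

0.5004

f(0.083200) = -0.635451, f(0.719000) = 0.338466 (opposite signs)
step 1: m = 0.401100, f(m) = -0.121844 < 0 → root in [0.401100, 0.719000]
step 2: m = 0.560050, f(m) = 0.113958 > 0 → root in [0.401100, 0.560050]
step 3: m = 0.480575, f(m) = -0.002417 < 0 → root in [0.480575, 0.560050]
step 4: m = 0.520312, f(m) = 0.056137 > 0 → root in [0.480575, 0.520312]
Midpoint of [0.480575, 0.520312] = 0.500444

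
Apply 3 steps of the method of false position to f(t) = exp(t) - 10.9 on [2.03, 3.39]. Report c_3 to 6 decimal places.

2.360737

f(2.030000) = -3.285914, f(3.390000) = 18.765952
step 1: c = 2.232651, f(c) = -1.575443 < 0 → new bracket [2.232651, 3.390000]
step 2: c = 2.322288, f(c) = -0.701015 < 0 → new bracket [2.322288, 3.390000]
step 3: c = 2.360737, f(c) = -0.301240 < 0 → new bracket [2.360737, 3.390000]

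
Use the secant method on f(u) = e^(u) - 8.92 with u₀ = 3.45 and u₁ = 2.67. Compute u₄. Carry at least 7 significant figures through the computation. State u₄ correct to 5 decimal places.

2.19368

f(u_0) = 22.580392, f(u_1) = 5.519969
u_2 = 2.670000 - (5.519969)·(2.670000 - 3.450000)/(5.519969 - (22.580392)) = 2.417628; f(u_2) = 2.299214
u_3 = 2.417628 - (2.299214)·(2.417628 - 2.670000)/(2.299214 - (5.519969)) = 2.237466; f(u_3) = 0.449558
u_4 = 2.237466 - (0.449558)·(2.237466 - 2.417628)/(0.449558 - (2.299214)) = 2.193678; f(u_4) = 0.048134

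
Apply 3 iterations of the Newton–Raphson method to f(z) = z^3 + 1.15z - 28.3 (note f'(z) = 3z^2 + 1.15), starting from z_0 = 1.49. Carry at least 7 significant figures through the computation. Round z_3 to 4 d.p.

2.9808

z_0 = 1.490000: f = -23.278551, f' = 7.810300 → z_1 = 1.490000 - (-23.278551)/(7.810300) = 4.470494
z_1 = 4.470494: f = 66.185296, f' = 61.105945 → z_2 = 4.470494 - (66.185296)/(61.105945) = 3.387370
z_2 = 3.387370: f = 14.463098, f' = 35.572830 → z_3 = 3.387370 - (14.463098)/(35.572830) = 2.980793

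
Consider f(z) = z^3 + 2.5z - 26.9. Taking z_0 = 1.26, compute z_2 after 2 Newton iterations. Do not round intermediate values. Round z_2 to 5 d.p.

3.18515

Newton update: z ← z − f(z)/f'(z).
f'(z) = 3z^2 + 2.5
z_0 = 1.260000: f = -21.749624, f' = 7.262800 → z_1 = 1.260000 - (-21.749624)/(7.262800) = 4.254661
z_1 = 4.254661: f = 60.755123, f' = 56.806421 → z_2 = 4.254661 - (60.755123)/(56.806421) = 3.185149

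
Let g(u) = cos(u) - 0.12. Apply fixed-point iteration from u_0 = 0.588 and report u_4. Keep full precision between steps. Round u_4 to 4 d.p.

u_1 = g(0.588000) = 0.712052
u_2 = g(0.712052) = 0.637023
u_3 = g(0.637023) = 0.683870
u_4 = g(0.683870) = 0.655133

0.6551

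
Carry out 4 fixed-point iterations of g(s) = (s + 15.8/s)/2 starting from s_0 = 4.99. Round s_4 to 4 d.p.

s_1 = g(4.990000) = 4.078166
s_2 = g(4.078166) = 3.976228
s_3 = g(3.976228) = 3.974922
s_4 = g(3.974922) = 3.974921

3.9749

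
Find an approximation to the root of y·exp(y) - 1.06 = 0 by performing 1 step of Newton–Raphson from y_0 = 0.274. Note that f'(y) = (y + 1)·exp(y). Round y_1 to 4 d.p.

0.6915

Newton update: y ← y − f(y)/f'(y).
y_0 = 0.274000: f = -0.699631, f' = 1.675584 → y_1 = 0.274000 - (-0.699631)/(1.675584) = 0.691545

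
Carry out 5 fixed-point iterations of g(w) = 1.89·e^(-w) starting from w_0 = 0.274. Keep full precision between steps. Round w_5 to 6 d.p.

1.073390

w_1 = g(0.274000) = 1.437028
w_2 = g(1.437028) = 0.449126
w_3 = g(0.449126) = 1.206170
w_4 = g(1.206170) = 0.565755
w_5 = g(0.565755) = 1.073390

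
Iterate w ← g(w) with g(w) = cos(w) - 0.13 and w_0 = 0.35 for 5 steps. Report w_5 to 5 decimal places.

w_1 = g(0.350000) = 0.809373
w_2 = g(0.809373) = 0.559953
w_3 = g(0.559953) = 0.717280
w_4 = g(0.717280) = 0.623596
w_5 = g(0.623596) = 0.681784

0.68178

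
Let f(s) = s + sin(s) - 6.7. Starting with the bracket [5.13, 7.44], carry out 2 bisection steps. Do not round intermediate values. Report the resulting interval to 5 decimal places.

[6.28500, 6.86250]

f(5.130000) = -2.484060, f(7.440000) = 1.655526 (opposite signs)
step 1: m = 6.285000, f(m) = -0.413185 < 0 → root in [6.285000, 7.440000]
step 2: m = 6.862500, f(m) = 0.709951 > 0 → root in [6.285000, 6.862500]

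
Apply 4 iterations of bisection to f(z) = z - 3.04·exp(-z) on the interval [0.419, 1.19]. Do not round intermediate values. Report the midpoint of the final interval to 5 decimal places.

1.06953

f(0.419000) = -1.580421, f(1.190000) = 0.265167 (opposite signs)
step 1: m = 0.804500, f(m) = -0.555327 < 0 → root in [0.804500, 1.190000]
step 2: m = 0.997250, f(m) = -0.124183 < 0 → root in [0.997250, 1.190000]
step 3: m = 1.093625, f(m) = 0.075225 > 0 → root in [0.997250, 1.093625]
step 4: m = 1.045437, f(m) = -0.023238 < 0 → root in [1.045437, 1.093625]
Midpoint of [1.045437, 1.093625] = 1.069531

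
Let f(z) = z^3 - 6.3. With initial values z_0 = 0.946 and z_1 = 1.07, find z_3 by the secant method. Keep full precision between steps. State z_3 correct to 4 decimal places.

Secant update: z_(k+1) = z_k − f(z_k)·(z_k − z_(k-1))/(f(z_k) − f(z_(k-1))).
f(z_0) = -5.453409, f(z_1) = -5.074957
z_2 = 1.070000 - (-5.074957)·(1.070000 - 0.946000)/(-5.074957 - (-5.453409)) = 2.732810; f(z_2) = 14.109317
z_3 = 2.732810 - (14.109317)·(2.732810 - 1.070000)/(14.109317 - (-5.074957)) = 1.509875; f(z_3) = -2.857901

1.5099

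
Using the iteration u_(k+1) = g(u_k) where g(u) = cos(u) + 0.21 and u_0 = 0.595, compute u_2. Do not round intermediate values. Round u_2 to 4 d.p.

u_1 = g(0.595000) = 1.038148
u_2 = g(1.038148) = 0.717816

0.7178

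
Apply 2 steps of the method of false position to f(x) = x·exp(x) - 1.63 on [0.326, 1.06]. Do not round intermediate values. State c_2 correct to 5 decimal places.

0.73869

False-position update: c = (a·f(b) − b·f(a))/(f(b) − f(a)); replace the endpoint whose sign matches f(c).
f(0.326000) = -1.178355, f(1.060000) = 1.429553
step 1: c = 0.657650, f(c) = -0.360571 < 0 → new bracket [0.657650, 1.060000]
step 2: c = 0.738692, f(c) = -0.083772 < 0 → new bracket [0.738692, 1.060000]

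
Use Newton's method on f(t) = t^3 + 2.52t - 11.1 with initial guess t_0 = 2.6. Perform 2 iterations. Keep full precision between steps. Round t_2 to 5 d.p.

f'(t) = 3t^2 + 2.52
t_0 = 2.600000: f = 13.028000, f' = 22.800000 → t_1 = 2.600000 - (13.028000)/(22.800000) = 2.028596
t_1 = 2.028596: f = 2.360151, f' = 14.865611 → t_2 = 2.028596 - (2.360151)/(14.865611) = 1.869831

1.86983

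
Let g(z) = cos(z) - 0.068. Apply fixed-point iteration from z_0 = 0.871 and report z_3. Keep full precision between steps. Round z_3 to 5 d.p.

z_1 = g(0.871000) = 0.576062
z_2 = g(0.576062) = 0.770614
z_3 = g(0.770614) = 0.649483

0.64948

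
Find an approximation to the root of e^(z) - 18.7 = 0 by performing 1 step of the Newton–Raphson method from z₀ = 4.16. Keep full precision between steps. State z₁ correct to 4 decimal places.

Newton update: z ← z − f(z)/f'(z).
f'(z) = e^(z)
z_0 = 4.160000: f = 45.371523, f' = 64.071523 → z_1 = 4.160000 - (45.371523)/(64.071523) = 3.451861

3.4519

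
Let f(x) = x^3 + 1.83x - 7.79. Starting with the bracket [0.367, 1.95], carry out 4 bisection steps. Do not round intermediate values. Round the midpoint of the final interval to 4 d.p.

f(0.367000) = -7.068959, f(1.950000) = 3.193375 (opposite signs)
step 1: m = 1.158500, f(m) = -4.115096 < 0 → root in [1.158500, 1.950000]
step 2: m = 1.554250, f(m) = -1.191132 < 0 → root in [1.554250, 1.950000]
step 3: m = 1.752125, f(m) = 0.795311 > 0 → root in [1.554250, 1.752125]
step 4: m = 1.653188, f(m) = -0.246458 < 0 → root in [1.653188, 1.752125]
Midpoint of [1.653188, 1.752125] = 1.702656

1.7027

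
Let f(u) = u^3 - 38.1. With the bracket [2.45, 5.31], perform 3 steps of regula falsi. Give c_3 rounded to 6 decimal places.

3.289553

False-position update: c = (a·f(b) − b·f(a))/(f(b) − f(a)); replace the endpoint whose sign matches f(c).
f(2.450000) = -23.393875, f(5.310000) = 111.621291
step 1: c = 2.945548, f(c) = -12.543683 < 0 → new bracket [2.945548, 5.310000]
step 2: c = 3.184415, f(c) = -5.808441 < 0 → new bracket [3.184415, 5.310000]
step 3: c = 3.289553, f(c) = -2.503220 < 0 → new bracket [3.289553, 5.310000]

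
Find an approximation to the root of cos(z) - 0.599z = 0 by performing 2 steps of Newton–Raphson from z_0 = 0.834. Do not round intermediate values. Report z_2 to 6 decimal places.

0.958931

f'(z) = -sin(z) - 0.599
z_0 = 0.834000: f = 0.172353, f' = -1.339625 → z_1 = 0.834000 - (0.172353)/(-1.339625) = 0.962657
z_1 = 0.962657: f = -0.005291, f' = -1.419713 → z_2 = 0.962657 - (-0.005291)/(-1.419713) = 0.958931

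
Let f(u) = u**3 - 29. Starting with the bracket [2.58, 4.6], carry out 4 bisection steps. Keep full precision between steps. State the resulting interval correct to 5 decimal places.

[2.95875, 3.08500]

f(2.580000) = -11.826488, f(4.600000) = 68.336000 (opposite signs)
step 1: m = 3.590000, f(m) = 17.268279 > 0 → root in [2.580000, 3.590000]
step 2: m = 3.085000, f(m) = 0.360639 > 0 → root in [2.580000, 3.085000]
step 3: m = 2.832500, f(m) = -6.274693 < 0 → root in [2.832500, 3.085000]
step 4: m = 2.958750, f(m) = -3.098506 < 0 → root in [2.958750, 3.085000]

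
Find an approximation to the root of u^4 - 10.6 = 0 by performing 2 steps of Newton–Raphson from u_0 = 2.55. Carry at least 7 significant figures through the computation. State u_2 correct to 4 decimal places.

f'(u) = 4u^3
u_0 = 2.550000: f = 31.682506, f' = 66.325500 → u_1 = 2.550000 - (31.682506)/(66.325500) = 2.072318
u_1 = 2.072318: f = 7.842742, f' = 35.598287 → u_2 = 2.072318 - (7.842742)/(35.598287) = 1.852006

1.8520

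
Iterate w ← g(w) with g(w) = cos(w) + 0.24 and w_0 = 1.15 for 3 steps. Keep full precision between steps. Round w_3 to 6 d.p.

0.748807

w_1 = g(1.150000) = 0.648487
w_2 = g(0.648487) = 1.036998
w_3 = g(1.036998) = 0.748807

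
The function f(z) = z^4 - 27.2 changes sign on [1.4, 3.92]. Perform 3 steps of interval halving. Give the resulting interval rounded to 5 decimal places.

[2.03000, 2.34500]

f(1.400000) = -23.358400, f(3.920000) = 208.926249 (opposite signs)
step 1: m = 2.660000, f(m) = 22.864115 > 0 → root in [1.400000, 2.660000]
step 2: m = 2.030000, f(m) = -10.218183 < 0 → root in [2.030000, 2.660000]
step 3: m = 2.345000, f(m) = 3.039276 > 0 → root in [2.030000, 2.345000]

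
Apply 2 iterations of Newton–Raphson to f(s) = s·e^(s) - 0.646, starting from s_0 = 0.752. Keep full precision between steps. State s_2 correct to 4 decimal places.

0.4275

f'(s) = (s + 1)·e^(s)
s_0 = 0.752000: f = 0.949171, f' = 3.716409 → s_1 = 0.752000 - (0.949171)/(3.716409) = 0.496600
s_1 = 0.496600: f = 0.169976, f' = 2.459101 → s_2 = 0.496600 - (0.169976)/(2.459101) = 0.427479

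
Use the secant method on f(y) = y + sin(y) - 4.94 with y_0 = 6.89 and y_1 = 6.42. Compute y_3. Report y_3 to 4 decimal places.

5.5834

f(y_0) = 2.520254, f(y_1) = 1.616388
y_2 = 6.420000 - (1.616388)·(6.420000 - 6.890000)/(1.616388 - (2.520254)) = 5.579496; f(y_2) = -0.007539
y_3 = 5.579496 - (-0.007539)·(5.579496 - 6.420000)/(-0.007539 - (1.616388)) = 5.583398; f(y_3) = -0.000657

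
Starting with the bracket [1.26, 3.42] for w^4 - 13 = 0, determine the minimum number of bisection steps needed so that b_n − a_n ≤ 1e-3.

Initial width b − a = 3.42 − 1.26 = 2.160000.
After n steps the width is (b−a)/2^n; need (b−a)/2^n ≤ 1e-3.
So n ≥ log₂(2.160000/1e-3) = log₂(2160.0000) ≈ 11.0768.
Hence n = 12.

12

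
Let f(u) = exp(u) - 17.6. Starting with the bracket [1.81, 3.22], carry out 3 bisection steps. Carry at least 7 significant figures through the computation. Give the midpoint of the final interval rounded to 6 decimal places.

2.955625

f(1.810000) = -11.489553, f(3.220000) = 7.428120 (opposite signs)
step 1: m = 2.515000, f(m) = -5.233391 < 0 → root in [2.515000, 3.220000]
step 2: m = 2.867500, f(m) = -0.007019 < 0 → root in [2.867500, 3.220000]
step 3: m = 3.043750, f(m) = 3.383785 > 0 → root in [2.867500, 3.043750]
Midpoint of [2.867500, 3.043750] = 2.955625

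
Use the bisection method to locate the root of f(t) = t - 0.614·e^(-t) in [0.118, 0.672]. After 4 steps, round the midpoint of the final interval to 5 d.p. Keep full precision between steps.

f(0.118000) = -0.427659, f(0.672000) = 0.358439 (opposite signs)
step 1: m = 0.395000, f(m) = -0.018640 < 0 → root in [0.395000, 0.672000]
step 2: m = 0.533500, f(m) = 0.173359 > 0 → root in [0.395000, 0.533500]
step 3: m = 0.464250, f(m) = 0.078286 > 0 → root in [0.395000, 0.464250]
step 4: m = 0.429625, f(m) = 0.030063 > 0 → root in [0.395000, 0.429625]
Midpoint of [0.395000, 0.429625] = 0.412313

0.41231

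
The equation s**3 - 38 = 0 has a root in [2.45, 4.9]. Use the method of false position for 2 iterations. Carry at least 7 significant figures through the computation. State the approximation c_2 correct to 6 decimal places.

False-position update: c = (a·f(b) − b·f(a))/(f(b) − f(a)); replace the endpoint whose sign matches f(c).
f(2.450000) = -23.293875, f(4.900000) = 79.649000
step 1: c = 3.004385, f(c) = -10.881430 < 0 → new bracket [3.004385, 4.900000]
step 2: c = 3.232231, f(c) = -4.231853 < 0 → new bracket [3.232231, 4.900000]

3.232231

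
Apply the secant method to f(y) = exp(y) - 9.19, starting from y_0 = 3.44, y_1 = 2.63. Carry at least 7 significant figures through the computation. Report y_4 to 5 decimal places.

2.22145

Secant update: y_(k+1) = y_k − f(y_k)·(y_k − y_(k-1))/(f(y_k) − f(y_(k-1))).
f(y_0) = 21.996958, f(y_1) = 4.683770
y_2 = 2.630000 - (4.683770)·(2.630000 - 3.440000)/(4.683770 - (21.996958)) = 2.410869; f(y_2) = 1.953642
y_3 = 2.410869 - (1.953642)·(2.410869 - 2.630000)/(1.953642 - (4.683770)) = 2.254062; f(y_3) = 0.336354
y_4 = 2.254062 - (0.336354)·(2.254062 - 2.410869)/(0.336354 - (1.953642)) = 2.221450; f(y_4) = 0.030694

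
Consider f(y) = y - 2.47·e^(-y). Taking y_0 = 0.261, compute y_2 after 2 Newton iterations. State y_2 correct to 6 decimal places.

f'(y) = 1 + 2.47·e^(-y)
y_0 = 0.261000: f = -1.641594, f' = 2.902594 → y_1 = 0.261000 - (-1.641594)/(2.902594) = 0.826561
y_1 = 0.826561: f = -0.254191, f' = 2.080752 → y_2 = 0.826561 - (-0.254191)/(2.080752) = 0.948724

0.948724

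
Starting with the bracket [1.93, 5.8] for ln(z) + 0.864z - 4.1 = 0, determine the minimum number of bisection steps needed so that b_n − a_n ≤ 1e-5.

Initial width b − a = 5.8 − 1.93 = 3.870000.
After n steps the width is (b−a)/2^n; need (b−a)/2^n ≤ 1e-5.
So n ≥ log₂(3.870000/1e-5) = log₂(387000.0000) ≈ 18.5620.
Hence n = 19.

19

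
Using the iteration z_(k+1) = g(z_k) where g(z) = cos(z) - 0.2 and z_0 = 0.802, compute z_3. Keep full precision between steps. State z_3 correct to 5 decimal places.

0.57767

z_1 = g(0.802000) = 0.495271
z_2 = g(0.495271) = 0.679840
z_3 = g(0.679840) = 0.577673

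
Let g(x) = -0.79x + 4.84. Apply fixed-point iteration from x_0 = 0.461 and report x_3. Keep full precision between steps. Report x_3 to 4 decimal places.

3.8098

x_1 = g(0.461000) = 4.475810
x_2 = g(4.475810) = 1.304110
x_3 = g(1.304110) = 3.809753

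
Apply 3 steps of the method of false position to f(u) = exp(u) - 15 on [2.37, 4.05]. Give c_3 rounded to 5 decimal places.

2.65611

False-position update: c = (a·f(b) − b·f(a))/(f(b) − f(a)); replace the endpoint whose sign matches f(c).
f(2.370000) = -4.302608, f(4.050000) = 42.397457
step 1: c = 2.524783, f(c) = -2.511814 < 0 → new bracket [2.524783, 4.050000]
step 2: c = 2.610090, f(c) = -1.399728 < 0 → new bracket [2.610090, 4.050000]
step 3: c = 2.656108, f(c) = -0.759239 < 0 → new bracket [2.656108, 4.050000]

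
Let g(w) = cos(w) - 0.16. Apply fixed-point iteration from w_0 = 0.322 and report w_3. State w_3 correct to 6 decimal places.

0.695212

w_1 = g(0.322000) = 0.788604
w_2 = g(0.788604) = 0.544836
w_3 = g(0.544836) = 0.695212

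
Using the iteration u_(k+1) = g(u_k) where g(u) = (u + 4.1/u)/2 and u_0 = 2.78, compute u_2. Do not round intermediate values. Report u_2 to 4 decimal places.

u_1 = g(2.780000) = 2.127410
u_2 = g(2.127410) = 2.027318

2.0273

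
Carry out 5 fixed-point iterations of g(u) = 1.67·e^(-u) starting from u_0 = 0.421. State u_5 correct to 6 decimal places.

u_1 = g(0.421000) = 1.096171
u_2 = g(1.096171) = 0.558027
u_3 = g(0.558027) = 0.955803
u_4 = g(0.955803) = 0.642120
u_5 = g(0.642120) = 0.878713

0.878713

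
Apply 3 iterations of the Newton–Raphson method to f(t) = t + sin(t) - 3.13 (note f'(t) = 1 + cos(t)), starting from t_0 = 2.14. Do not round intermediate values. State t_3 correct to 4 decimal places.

2.7142

Newton update: t ← t − f(t)/f'(t).
t_0 = 2.140000: f = -0.147670, f' = 0.461039 → t_1 = 2.140000 - (-0.147670)/(0.461039) = 2.460298
t_1 = 2.460298: f = -0.039903, f' = 0.223242 → t_2 = 2.460298 - (-0.039903)/(0.223242) = 2.639040
t_2 = 2.639040: f = -0.009296, f' = 0.123644 → t_3 = 2.639040 - (-0.009296)/(0.123644) = 2.714222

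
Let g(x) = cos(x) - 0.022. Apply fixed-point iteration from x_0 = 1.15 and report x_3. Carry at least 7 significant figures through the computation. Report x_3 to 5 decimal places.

x_1 = g(1.150000) = 0.386487
x_2 = g(0.386487) = 0.904239
x_3 = g(0.904239) = 0.596284

0.59628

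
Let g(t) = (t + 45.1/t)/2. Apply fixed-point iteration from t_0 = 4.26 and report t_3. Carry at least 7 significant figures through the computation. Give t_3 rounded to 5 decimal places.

6.71574

t_1 = g(4.260000) = 7.423427
t_2 = g(7.423427) = 6.749394
t_3 = g(6.749394) = 6.715738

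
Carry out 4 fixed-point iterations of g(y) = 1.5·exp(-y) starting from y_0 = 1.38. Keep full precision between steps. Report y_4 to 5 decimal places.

0.87735

y_1 = g(1.380000) = 0.377368
y_2 = g(0.377368) = 1.028496
y_3 = g(1.028496) = 0.536317
y_4 = g(0.536317) = 0.877348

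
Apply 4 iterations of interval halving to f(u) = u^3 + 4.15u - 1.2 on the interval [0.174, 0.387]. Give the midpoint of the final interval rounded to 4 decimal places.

f(0.174000) = -0.472632, f(0.387000) = 0.464011 (opposite signs)
step 1: m = 0.280500, f(m) = -0.013855 < 0 → root in [0.280500, 0.387000]
step 2: m = 0.333750, f(m) = 0.222239 > 0 → root in [0.280500, 0.333750]
step 3: m = 0.307125, f(m) = 0.103539 > 0 → root in [0.280500, 0.307125]
step 4: m = 0.293812, f(m) = 0.044685 > 0 → root in [0.280500, 0.293812]
Midpoint of [0.280500, 0.293812] = 0.287156

0.2872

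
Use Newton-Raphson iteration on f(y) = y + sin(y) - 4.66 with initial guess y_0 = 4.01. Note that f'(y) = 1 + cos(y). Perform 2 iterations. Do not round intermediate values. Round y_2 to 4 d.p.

2.9166

y_0 = 4.010000: f = -1.413301, f' = 0.353957 → y_1 = 4.010000 - (-1.413301)/(0.353957) = 8.002861
y_1 = 8.002861: f = 4.331799, f' = 0.851670 → y_2 = 8.002861 - (4.331799)/(0.851670) = 2.916619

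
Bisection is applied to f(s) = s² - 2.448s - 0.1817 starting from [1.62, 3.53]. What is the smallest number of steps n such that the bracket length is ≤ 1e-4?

Initial width b − a = 3.53 − 1.62 = 1.910000.
After n steps the width is (b−a)/2^n; need (b−a)/2^n ≤ 1e-4.
So n ≥ log₂(1.910000/1e-4) = log₂(19100.0000) ≈ 14.2213.
Hence n = 15.

15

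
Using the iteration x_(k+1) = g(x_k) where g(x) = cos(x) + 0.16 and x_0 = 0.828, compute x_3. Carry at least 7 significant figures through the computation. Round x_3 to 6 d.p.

x_1 = g(0.828000) = 0.836350
x_2 = g(0.836350) = 0.830176
x_3 = g(0.830176) = 0.834746

0.834746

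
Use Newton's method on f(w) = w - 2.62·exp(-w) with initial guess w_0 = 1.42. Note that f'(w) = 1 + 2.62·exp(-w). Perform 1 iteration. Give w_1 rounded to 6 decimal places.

Newton update: w ← w − f(w)/f'(w).
w_0 = 1.420000: f = 0.786709, f' = 1.633291 → w_1 = 1.420000 - (0.786709)/(1.633291) = 0.938329

0.938329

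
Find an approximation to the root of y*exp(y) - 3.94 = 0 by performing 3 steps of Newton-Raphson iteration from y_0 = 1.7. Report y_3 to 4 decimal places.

Newton update: y ← y − f(y)/f'(y).
f'(y) = (y+1)*exp(y)
y_0 = 1.700000: f = 5.365711, f' = 14.779658 → y_1 = 1.700000 - (5.365711)/(14.779658) = 1.336953
y_1 = 1.336953: f = 1.150348, f' = 8.897772 → y_2 = 1.336953 - (1.150348)/(8.897772) = 1.207668
y_2 = 1.207668: f = 0.100463, f' = 7.386137 → y_3 = 1.207668 - (0.100463)/(7.386137) = 1.194066

1.1941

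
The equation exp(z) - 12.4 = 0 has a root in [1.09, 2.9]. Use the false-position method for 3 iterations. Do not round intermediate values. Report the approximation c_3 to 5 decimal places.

f(1.090000) = -9.425726, f(2.900000) = 5.774145
step 1: c = 2.212415, f(c) = -3.262242 < 0 → new bracket [2.212415, 2.900000]
step 2: c = 2.460641, f(c) = -0.687680 < 0 → new bracket [2.460641, 2.900000]
step 3: c = 2.507399, f(c) = -0.127037 < 0 → new bracket [2.507399, 2.900000]

2.50740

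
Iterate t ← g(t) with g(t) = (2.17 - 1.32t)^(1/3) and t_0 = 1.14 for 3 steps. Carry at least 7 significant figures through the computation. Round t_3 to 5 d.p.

t_1 = g(1.140000) = 0.872939
t_2 = g(0.872939) = 1.005872
t_3 = g(1.005872) = 0.944380

0.94438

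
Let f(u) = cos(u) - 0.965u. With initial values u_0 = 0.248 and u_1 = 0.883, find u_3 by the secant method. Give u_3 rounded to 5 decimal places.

f(u_0) = 0.730085, f(u_1) = -0.217259
u_2 = 0.883000 - (-0.217259)·(0.883000 - 0.248000)/(-0.217259 - (0.730085)) = 0.737372; f(u_2) = 0.028673
u_3 = 0.737372 - (0.028673)·(0.737372 - 0.883000)/(0.028673 - (-0.217259)) = 0.754351; f(u_3) = 0.000767

0.75435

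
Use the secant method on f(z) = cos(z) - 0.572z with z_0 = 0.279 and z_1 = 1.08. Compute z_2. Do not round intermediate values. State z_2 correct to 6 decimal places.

f(z_0) = 0.801743, f(z_1) = -0.146432
z_2 = 1.080000 - (-0.146432)·(1.080000 - 0.279000)/(-0.146432 - (0.801743)) = 0.956297; f(z_2) = 0.029547

0.956297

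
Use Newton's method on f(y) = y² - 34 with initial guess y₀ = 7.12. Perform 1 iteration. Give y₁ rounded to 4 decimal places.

f'(y) = 2y
y_0 = 7.120000: f = 16.694400, f' = 14.240000 → y_1 = 7.120000 - (16.694400)/(14.240000) = 5.947640

5.9476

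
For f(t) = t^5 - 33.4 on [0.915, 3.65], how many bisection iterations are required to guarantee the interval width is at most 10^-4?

15

Initial width b − a = 3.65 − 0.915 = 2.735000.
After n steps the width is (b−a)/2^n; need (b−a)/2^n ≤ 10^-4.
So n ≥ log₂(2.735000/10^-4) = log₂(27350.0000) ≈ 14.7393.
Hence n = 15.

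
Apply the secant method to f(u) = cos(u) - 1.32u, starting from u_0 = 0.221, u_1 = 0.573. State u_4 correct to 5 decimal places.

f(u_0) = 0.683959, f(u_1) = 0.083918
u_2 = 0.573000 - (0.083918)·(0.573000 - 0.221000)/(0.083918 - (0.683959)) = 0.622229; f(u_2) = -0.008760
u_3 = 0.622229 - (-0.008760)·(0.622229 - 0.573000)/(-0.008760 - (0.083918)) = 0.617575; f(u_3) = 0.000085
u_4 = 0.617575 - (0.000085)·(0.617575 - 0.622229)/(0.000085 - (-0.008760)) = 0.617620; f(u_4) = 0.000000

0.61762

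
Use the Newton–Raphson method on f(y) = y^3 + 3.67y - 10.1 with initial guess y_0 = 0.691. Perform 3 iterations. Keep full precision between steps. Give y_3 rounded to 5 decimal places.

1.61449

f'(y) = 3y^2 + 3.67
y_0 = 0.691000: f = -7.234091, f' = 5.102443 → y_1 = 0.691000 - (-7.234091)/(5.102443) = 2.108770
y_1 = 2.108770: f = 7.016698, f' = 17.010733 → y_2 = 2.108770 - (7.016698)/(17.010733) = 1.696283
y_2 = 1.696283: f = 1.006208, f' = 12.302133 → y_3 = 1.696283 - (1.006208)/(12.302133) = 1.614492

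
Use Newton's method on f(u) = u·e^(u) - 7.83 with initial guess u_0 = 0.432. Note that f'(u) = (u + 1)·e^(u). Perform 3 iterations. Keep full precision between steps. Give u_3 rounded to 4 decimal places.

2.2956

u_0 = 0.432000: f = -7.164575, f' = 2.205760 → u_1 = 0.432000 - (-7.164575)/(2.205760) = 3.680121
u_1 = 3.680121: f = 138.091202, f' = 185.572398 → u_2 = 3.680121 - (138.091202)/(185.572398) = 2.935985
u_2 = 2.935985: f = 47.484076, f' = 74.154119 → u_3 = 2.935985 - (47.484076)/(74.154119) = 2.295641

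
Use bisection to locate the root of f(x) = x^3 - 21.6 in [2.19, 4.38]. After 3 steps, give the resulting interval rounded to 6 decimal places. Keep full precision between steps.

[2.737500, 3.011250]

f(2.190000) = -11.096541, f(4.380000) = 62.427672 (opposite signs)
step 1: m = 3.285000, f(m) = 13.849174 > 0 → root in [2.190000, 3.285000]
step 2: m = 2.737500, f(m) = -1.085432 < 0 → root in [2.737500, 3.285000]
step 3: m = 3.011250, f(m) = 5.704890 > 0 → root in [2.737500, 3.011250]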